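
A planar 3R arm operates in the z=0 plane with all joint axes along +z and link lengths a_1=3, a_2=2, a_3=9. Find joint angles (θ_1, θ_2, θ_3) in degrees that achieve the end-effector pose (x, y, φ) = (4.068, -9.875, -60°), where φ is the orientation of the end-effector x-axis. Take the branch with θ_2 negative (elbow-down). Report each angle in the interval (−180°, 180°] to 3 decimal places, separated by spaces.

-60.002 -134.990 134.991

wrist centre = target − a_3·(cos φ, sin φ) = (-0.4320, -2.0808)
cos θ_2 = (4.5162−3²−2²)/(2·3·2) = -0.7070; θ_2 = -134.9898° (elbow-down)
β = atan2(-2.0808,-0.4320) = -101.7289°; ψ = atan2(-1.4145,1.5860) = -41.7273°
θ_1 = β − ψ = -60.0015°
θ_3 = φ − θ_1 − θ_2 = 134.9913° (wrapped to (-180°,180°])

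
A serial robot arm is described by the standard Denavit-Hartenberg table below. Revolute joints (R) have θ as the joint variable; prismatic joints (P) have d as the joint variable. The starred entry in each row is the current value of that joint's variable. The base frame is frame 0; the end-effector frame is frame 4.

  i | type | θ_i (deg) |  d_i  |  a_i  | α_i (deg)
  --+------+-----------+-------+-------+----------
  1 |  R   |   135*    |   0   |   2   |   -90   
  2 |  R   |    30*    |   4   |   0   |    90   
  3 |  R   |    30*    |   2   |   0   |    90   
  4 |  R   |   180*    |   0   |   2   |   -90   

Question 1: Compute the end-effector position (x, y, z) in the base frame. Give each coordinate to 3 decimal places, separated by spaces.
after link 1: o_1 = (-1.4142, 1.4142, 0.0000)
after link 2: o_2 = (-4.2426, -1.4142, 0.0000)
after link 3: o_3 = (-4.9497, -0.7071, 1.7321)
after link 4: o_4 = (-3.1820, -1.0607, 2.5981)

-3.182 -1.061 2.598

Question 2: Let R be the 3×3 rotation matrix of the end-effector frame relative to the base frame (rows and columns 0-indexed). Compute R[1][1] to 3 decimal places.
End-effector y-axis (col 1 of R) = (-0.3062,-0.9186,0.2500)
R[1][1] = -0.9186

-0.919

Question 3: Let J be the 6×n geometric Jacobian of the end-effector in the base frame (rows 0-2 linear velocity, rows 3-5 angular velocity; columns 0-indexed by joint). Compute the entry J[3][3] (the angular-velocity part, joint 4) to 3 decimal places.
0.306

axis z_3 = (0.3062,0.9186,-0.2500); lever o_n−o_3 = (1.7678,-0.3536,0.8660)
cross product → J_v[:, 3] = (0.7071,-0.7071,-1.7321)
J_ω[:, 3] = z_3
entry J[3][3] = 0.3062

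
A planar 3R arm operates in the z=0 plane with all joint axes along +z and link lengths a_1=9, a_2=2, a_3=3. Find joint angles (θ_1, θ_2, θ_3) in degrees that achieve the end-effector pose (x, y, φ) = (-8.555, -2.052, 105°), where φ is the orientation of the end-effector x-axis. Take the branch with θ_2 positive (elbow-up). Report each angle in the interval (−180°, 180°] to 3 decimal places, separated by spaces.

wrist centre = target − a_3·(cos φ, sin φ) = (-7.7785, -4.9498)
cos θ_2 = (85.0060−9²−2²)/(2·9·2) = 0.0002; θ_2 = 89.9904° (elbow-up)
β = atan2(-4.9498,-7.7785) = -147.5299°; ψ = atan2(2.0000,9.0003) = 12.5284°
θ_1 = β − ψ = -160.0582°
θ_3 = φ − θ_1 − θ_2 = 175.0678° (wrapped to (-180°,180°])

-160.058 89.990 175.068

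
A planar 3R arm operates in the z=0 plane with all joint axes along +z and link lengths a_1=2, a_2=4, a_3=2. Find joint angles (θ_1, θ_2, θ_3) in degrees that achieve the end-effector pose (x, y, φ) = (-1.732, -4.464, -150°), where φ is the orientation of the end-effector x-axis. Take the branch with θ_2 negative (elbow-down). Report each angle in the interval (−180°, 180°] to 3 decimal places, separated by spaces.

0.004 -120.003 -30.001

wrist centre = target − a_3·(cos φ, sin φ) = (0.0001, -3.4640)
cos θ_2 = (11.9993−2²−4²)/(2·2·4) = -0.5000; θ_2 = -120.0029° (elbow-down)
β = atan2(-3.4640,0.0001) = -89.9992°; ψ = atan2(-3.4640,-0.0002) = -90.0029°
θ_1 = β − ψ = 0.0038°
θ_3 = φ − θ_1 − θ_2 = -30.0008° (wrapped to (-180°,180°])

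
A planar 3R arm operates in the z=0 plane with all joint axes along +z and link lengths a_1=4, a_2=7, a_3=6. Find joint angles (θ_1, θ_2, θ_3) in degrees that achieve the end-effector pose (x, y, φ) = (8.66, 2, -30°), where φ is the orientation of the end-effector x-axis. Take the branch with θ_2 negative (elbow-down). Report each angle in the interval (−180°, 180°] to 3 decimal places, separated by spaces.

wrist centre = target − a_3·(cos φ, sin φ) = (3.4638, 5.0000)
cos θ_2 = (36.9982−4²−7²)/(2·4·7) = -0.5000; θ_2 = -120.0021° (elbow-down)
β = atan2(5.0000,3.4638) = 55.2870°; ψ = atan2(-6.0621,0.4998) = -85.2870°
θ_1 = β − ψ = 140.5739°
θ_3 = φ − θ_1 − θ_2 = -50.5718° (wrapped to (-180°,180°])

140.574 -120.002 -50.572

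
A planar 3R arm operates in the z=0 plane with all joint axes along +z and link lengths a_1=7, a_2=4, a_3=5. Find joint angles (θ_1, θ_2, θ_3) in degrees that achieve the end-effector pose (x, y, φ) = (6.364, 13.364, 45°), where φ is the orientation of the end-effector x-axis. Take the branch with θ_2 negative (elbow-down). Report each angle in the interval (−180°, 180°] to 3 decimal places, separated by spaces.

wrist centre = target − a_3·(cos φ, sin φ) = (2.8285, 9.8285)
cos θ_2 = (104.5990−7²−4²)/(2·7·4) = 0.7071; θ_2 = -44.9986° (elbow-down)
β = atan2(9.8285,2.8285) = 73.9451°; ψ = atan2(-2.8284,9.8285) = -16.0543°
θ_1 = β − ψ = 89.9994°
θ_3 = φ − θ_1 − θ_2 = -0.0008° (wrapped to (-180°,180°])

89.999 -44.999 -0.001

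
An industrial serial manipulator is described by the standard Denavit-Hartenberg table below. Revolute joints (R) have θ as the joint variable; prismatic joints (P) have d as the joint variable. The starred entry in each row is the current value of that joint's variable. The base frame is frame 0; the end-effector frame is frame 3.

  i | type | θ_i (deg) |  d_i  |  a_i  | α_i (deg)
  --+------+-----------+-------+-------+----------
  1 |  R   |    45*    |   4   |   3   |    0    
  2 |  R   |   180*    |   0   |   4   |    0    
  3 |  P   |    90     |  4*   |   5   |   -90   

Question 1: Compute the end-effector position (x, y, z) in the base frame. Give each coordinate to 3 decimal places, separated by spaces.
after link 1: o_1 = (2.1213, 2.1213, 4.0000)
after link 2: o_2 = (-0.7071, -0.7071, 4.0000)
after link 3: o_3 = (2.8284, -4.2426, 8.0000)

2.828 -4.243 8.000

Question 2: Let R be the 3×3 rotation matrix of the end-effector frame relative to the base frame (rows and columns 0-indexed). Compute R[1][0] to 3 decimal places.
End-effector x-axis (col 0 of R) = (0.7071,-0.7071,0.0000)
R[1][0] = -0.7071

-0.707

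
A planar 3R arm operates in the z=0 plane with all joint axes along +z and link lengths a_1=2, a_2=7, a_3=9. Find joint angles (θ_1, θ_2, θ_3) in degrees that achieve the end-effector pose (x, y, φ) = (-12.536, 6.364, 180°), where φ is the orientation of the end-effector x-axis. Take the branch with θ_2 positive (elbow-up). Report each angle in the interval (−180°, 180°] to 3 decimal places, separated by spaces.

wrist centre = target − a_3·(cos φ, sin φ) = (-3.5360, 6.3640)
cos θ_2 = (53.0038−2²−7²)/(2·2·7) = 0.0001; θ_2 = 89.9922° (elbow-up)
β = atan2(6.3640,-3.5360) = 119.0577°; ψ = atan2(7.0000,2.0009) = 74.0474°
θ_1 = β − ψ = 45.0102°
θ_3 = φ − θ_1 − θ_2 = 44.9975° (wrapped to (-180°,180°])

45.010 89.992 44.998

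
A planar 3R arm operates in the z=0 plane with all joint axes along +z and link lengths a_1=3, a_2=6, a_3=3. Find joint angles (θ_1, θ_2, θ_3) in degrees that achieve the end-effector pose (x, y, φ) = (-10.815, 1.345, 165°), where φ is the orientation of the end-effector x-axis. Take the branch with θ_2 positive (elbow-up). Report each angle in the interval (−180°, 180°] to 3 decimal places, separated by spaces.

wrist centre = target − a_3·(cos φ, sin φ) = (-7.9172, 0.5685)
cos θ_2 = (63.0057−3²−6²)/(2·3·6) = 0.5002; θ_2 = 59.9896° (elbow-up)
β = atan2(0.5685,-7.9172) = 175.8926°; ψ = atan2(5.1956,6.0009) = 40.8860°
θ_1 = β − ψ = 135.0066°
θ_3 = φ − θ_1 − θ_2 = -29.9962° (wrapped to (-180°,180°])

135.007 59.990 -29.996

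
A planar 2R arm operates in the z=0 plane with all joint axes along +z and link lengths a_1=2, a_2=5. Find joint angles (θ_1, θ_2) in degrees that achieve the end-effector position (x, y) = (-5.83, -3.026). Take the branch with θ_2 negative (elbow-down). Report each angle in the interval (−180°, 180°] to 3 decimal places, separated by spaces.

cos θ_2 = (43.1456−2²−5²)/(2·2·5) = 0.7073; θ_2 = -44.9861° (elbow-down)
β = atan2(-3.0260,-5.8300) = -152.5689°; ψ = atan2(-3.5347,5.5364) = -32.5559°
θ_1 = β − ψ = -120.0130°

-120.013 -44.986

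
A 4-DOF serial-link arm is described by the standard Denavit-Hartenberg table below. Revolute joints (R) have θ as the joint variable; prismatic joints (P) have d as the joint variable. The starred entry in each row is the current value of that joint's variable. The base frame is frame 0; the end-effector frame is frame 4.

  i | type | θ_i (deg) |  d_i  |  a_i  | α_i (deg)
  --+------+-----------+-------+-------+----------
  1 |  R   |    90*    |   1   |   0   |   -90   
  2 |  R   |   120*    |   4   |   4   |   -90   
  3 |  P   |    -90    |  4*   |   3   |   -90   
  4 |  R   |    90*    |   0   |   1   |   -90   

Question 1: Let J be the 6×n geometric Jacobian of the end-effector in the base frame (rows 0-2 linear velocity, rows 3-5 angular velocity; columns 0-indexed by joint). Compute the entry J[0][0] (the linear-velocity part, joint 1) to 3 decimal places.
axis z_0 = ẑ; lever o_n−o_0 = (-7.0000,-4.5981,-0.9641)
cross product → J_v[:, 0] = (4.5981,-7.0000,0.0000)
J_ω[:, 0] = z_0
entry J[0][0] = 4.5981

4.598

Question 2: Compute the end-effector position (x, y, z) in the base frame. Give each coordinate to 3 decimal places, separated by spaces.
-7.000 -4.598 -0.964

after link 1: o_1 = (0.0000, 0.0000, 1.0000)
after link 2: o_2 = (-4.0000, -2.0000, -2.4641)
after link 3: o_3 = (-7.0000, -5.4641, -0.4641)
after link 4: o_4 = (-7.0000, -4.5981, -0.9641)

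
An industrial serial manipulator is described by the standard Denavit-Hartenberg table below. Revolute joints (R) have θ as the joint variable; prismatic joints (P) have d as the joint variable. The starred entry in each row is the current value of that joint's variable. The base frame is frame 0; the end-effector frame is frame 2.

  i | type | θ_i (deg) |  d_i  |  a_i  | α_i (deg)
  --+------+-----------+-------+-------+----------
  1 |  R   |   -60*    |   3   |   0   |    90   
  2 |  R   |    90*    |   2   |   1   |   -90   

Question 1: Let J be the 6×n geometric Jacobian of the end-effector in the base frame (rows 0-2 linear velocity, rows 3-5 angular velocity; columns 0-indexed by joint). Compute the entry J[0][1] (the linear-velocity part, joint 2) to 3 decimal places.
-0.500

axis z_1 = (-0.8660,-0.5000,0.0000); lever o_n−o_1 = (-1.7321,-1.0000,1.0000)
cross product → J_v[:, 1] = (-0.5000,0.8660,0.0000)
J_ω[:, 1] = z_1
entry J[0][1] = -0.5000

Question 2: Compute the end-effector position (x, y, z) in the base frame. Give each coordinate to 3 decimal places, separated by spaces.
after link 1: o_1 = (0.0000, 0.0000, 3.0000)
after link 2: o_2 = (-1.7321, -1.0000, 4.0000)

-1.732 -1.000 4.000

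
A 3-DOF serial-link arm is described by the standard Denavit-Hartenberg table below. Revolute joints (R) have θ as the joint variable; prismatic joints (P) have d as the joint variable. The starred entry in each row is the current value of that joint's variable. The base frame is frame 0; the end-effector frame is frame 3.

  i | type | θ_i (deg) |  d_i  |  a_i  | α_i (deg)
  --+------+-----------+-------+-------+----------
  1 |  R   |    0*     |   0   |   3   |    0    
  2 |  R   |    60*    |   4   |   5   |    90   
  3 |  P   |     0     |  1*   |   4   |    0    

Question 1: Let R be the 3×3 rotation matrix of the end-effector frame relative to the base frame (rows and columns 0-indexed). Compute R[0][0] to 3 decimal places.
0.500

End-effector x-axis (col 0 of R) = (0.5000,0.8660,0.0000)
R[0][0] = 0.5000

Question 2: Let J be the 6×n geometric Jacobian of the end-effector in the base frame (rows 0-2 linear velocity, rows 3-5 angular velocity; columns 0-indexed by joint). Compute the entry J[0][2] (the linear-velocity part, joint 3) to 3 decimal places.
0.866

prismatic axis z_2 = (0.8660,-0.5000,0.0000)
J_v[:, 2] = z_2; J_ω[:, 2] = (0,0,0)
entry J[0][2] = 0.8660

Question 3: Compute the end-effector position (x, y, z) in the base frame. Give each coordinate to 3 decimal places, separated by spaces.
after link 1: o_1 = (3.0000, 0.0000, 0.0000)
after link 2: o_2 = (5.5000, 4.3301, 4.0000)
after link 3: o_3 = (8.3660, 7.2942, 4.0000)

8.366 7.294 4.000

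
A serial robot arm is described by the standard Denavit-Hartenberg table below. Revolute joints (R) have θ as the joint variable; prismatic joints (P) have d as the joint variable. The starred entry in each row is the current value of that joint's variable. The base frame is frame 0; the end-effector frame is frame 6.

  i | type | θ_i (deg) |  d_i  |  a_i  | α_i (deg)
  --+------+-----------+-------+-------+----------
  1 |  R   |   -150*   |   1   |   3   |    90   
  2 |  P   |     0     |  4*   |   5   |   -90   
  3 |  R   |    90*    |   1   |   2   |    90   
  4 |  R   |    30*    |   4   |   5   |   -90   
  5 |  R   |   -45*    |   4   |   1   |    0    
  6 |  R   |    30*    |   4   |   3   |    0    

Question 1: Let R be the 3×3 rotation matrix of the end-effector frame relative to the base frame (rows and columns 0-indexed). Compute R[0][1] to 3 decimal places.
0.949

End-effector y-axis (col 1 of R) = (0.9486,0.2888,0.1294)
R[0][1] = 0.9486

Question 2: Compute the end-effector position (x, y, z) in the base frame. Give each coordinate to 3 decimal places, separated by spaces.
after link 1: o_1 = (-2.5981, -1.5000, 1.0000)
after link 2: o_2 = (-8.9282, -0.5359, 1.0000)
after link 3: o_3 = (-7.9282, -2.2679, 2.0000)
after link 4: o_4 = (-9.2272, -8.0179, 4.5000)
after link 5: o_5 = (-10.5334, -7.1698, 8.3177)
after link 6: o_6 = (-10.9511, -7.9993, 13.2306)

-10.951 -7.999 13.231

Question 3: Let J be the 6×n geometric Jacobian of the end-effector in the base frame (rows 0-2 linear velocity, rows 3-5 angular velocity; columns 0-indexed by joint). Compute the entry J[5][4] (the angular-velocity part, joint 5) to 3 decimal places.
axis z_4 = (-0.2500,0.4330,0.8660); lever o_n−o_4 = (-1.7238,0.0187,8.7306)
cross product → J_v[:, 4] = (3.7643,0.6898,0.7418)
J_ω[:, 4] = z_4
entry J[5][4] = 0.8660

0.866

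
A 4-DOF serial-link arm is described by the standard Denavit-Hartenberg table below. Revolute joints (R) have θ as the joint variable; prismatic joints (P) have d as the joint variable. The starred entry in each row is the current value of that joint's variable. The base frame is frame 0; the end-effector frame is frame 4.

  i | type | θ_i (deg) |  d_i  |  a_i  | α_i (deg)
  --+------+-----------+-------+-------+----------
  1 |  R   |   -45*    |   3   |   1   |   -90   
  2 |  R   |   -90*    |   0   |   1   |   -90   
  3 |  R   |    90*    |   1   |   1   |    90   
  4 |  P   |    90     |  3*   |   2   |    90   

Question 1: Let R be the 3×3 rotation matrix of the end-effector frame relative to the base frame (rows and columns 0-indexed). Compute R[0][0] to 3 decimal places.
End-effector x-axis (col 0 of R) = (0.7071,-0.7071,-0.0000)
R[0][0] = 0.7071

0.707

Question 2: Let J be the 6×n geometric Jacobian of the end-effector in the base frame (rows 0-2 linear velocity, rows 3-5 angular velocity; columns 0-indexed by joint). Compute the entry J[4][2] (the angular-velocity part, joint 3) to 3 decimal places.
axis z_2 = (0.7071,-0.7071,-0.0000); lever o_n−o_2 = (1.4142,-2.8284,3.0000)
cross product → J_v[:, 2] = (-2.1213,-2.1213,-1.0000)
J_ω[:, 2] = z_2
entry J[4][2] = -0.7071

-0.707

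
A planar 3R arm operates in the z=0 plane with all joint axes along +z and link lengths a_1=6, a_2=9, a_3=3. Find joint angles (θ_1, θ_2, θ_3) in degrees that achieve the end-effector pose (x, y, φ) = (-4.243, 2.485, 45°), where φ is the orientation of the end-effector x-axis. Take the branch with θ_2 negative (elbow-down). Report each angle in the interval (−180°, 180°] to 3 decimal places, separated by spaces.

-90.001 -134.997 -90.003

wrist centre = target − a_3·(cos φ, sin φ) = (-6.3643, 0.3637)
cos θ_2 = (40.6368−6²−9²)/(2·6·9) = -0.7071; θ_2 = -134.9967° (elbow-down)
β = atan2(0.3637,-6.3643) = 176.7295°; ψ = atan2(-6.3643,-0.3636) = -93.2698°
θ_1 = β − ψ = 269.9993°
θ_3 = φ − θ_1 − θ_2 = -90.0025° (wrapped to (-180°,180°])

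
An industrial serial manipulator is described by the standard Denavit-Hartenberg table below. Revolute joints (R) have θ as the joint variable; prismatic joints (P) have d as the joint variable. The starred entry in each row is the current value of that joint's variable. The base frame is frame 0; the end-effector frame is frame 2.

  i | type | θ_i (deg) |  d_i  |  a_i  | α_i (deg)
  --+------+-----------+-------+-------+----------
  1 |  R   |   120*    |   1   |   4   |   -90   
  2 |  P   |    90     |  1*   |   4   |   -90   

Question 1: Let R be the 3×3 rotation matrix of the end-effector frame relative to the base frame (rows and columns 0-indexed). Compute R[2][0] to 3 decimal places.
End-effector x-axis (col 0 of R) = (-0.0000,0.0000,-1.0000)
R[2][0] = -1.0000

-1.000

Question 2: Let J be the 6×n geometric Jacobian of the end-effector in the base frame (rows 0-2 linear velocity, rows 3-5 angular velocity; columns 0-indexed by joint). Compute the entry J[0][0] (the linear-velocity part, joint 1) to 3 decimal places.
axis z_0 = ẑ; lever o_n−o_0 = (-2.8660,2.9641,-3.0000)
cross product → J_v[:, 0] = (-2.9641,-2.8660,0.0000)
J_ω[:, 0] = z_0
entry J[0][0] = -2.9641

-2.964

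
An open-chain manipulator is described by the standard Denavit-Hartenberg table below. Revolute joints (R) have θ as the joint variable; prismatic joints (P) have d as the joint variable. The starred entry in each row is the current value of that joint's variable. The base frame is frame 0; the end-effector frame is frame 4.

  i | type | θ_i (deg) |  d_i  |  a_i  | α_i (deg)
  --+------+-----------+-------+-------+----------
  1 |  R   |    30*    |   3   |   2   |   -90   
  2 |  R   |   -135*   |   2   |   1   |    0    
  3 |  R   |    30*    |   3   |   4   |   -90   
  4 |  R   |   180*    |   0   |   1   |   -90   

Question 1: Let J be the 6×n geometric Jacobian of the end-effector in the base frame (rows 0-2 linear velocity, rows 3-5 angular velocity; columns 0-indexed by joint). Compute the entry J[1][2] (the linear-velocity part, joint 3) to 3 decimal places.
axis z_2 = (-0.5000,0.8660,0.0000); lever o_n−o_2 = (-2.1724,2.2098,2.8978)
cross product → J_v[:, 2] = (2.5095,1.4489,0.7765)
J_ω[:, 2] = z_2
entry J[1][2] = 1.4489

1.449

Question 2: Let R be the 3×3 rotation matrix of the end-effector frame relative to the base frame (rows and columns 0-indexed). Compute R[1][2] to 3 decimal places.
End-effector z-axis (col 2 of R) = (-0.5000,0.8660,-0.0000)
R[1][2] = 0.8660

0.866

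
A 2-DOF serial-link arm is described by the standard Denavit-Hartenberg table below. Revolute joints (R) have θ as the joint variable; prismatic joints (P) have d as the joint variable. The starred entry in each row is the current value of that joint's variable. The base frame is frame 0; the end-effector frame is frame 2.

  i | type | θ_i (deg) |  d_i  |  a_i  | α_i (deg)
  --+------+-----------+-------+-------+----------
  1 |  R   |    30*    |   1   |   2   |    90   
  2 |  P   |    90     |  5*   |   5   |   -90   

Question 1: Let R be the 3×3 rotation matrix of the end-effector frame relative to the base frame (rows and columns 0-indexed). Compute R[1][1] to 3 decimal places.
End-effector y-axis (col 1 of R) = (-0.5000,0.8660,-0.0000)
R[1][1] = 0.8660

0.866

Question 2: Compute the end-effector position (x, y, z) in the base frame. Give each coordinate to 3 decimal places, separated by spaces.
after link 1: o_1 = (1.7321, 1.0000, 1.0000)
after link 2: o_2 = (4.2321, -3.3301, 6.0000)

4.232 -3.330 6.000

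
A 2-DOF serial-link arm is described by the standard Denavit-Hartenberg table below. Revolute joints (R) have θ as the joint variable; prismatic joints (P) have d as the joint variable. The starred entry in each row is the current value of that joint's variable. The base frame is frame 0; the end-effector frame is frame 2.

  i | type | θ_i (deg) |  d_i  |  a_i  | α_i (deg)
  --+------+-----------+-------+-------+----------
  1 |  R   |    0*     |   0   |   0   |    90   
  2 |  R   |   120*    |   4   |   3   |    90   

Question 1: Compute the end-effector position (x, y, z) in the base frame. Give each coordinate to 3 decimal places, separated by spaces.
-1.500 -4.000 2.598

after link 1: o_1 = (0.0000, 0.0000, 0.0000)
after link 2: o_2 = (-1.5000, -4.0000, 2.5981)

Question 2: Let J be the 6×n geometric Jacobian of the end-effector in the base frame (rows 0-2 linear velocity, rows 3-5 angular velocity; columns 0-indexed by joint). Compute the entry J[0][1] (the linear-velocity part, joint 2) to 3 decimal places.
axis z_1 = (0.0000,-1.0000,0.0000); lever o_n−o_1 = (-1.5000,-4.0000,2.5981)
cross product → J_v[:, 1] = (-2.5981,-0.0000,-1.5000)
J_ω[:, 1] = z_1
entry J[0][1] = -2.5981

-2.598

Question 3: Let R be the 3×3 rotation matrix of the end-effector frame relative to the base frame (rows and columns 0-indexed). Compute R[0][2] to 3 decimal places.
0.866

End-effector z-axis (col 2 of R) = (0.8660,-0.0000,0.5000)
R[0][2] = 0.8660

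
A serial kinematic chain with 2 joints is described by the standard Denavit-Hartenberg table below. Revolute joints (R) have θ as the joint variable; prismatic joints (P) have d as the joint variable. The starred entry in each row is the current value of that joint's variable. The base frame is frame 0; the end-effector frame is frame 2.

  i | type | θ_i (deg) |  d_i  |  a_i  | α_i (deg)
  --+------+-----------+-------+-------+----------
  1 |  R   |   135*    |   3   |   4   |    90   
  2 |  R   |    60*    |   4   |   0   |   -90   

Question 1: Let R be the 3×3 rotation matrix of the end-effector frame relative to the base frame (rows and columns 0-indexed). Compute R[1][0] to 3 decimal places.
End-effector x-axis (col 0 of R) = (-0.3536,0.3536,0.8660)
R[1][0] = 0.3536

0.354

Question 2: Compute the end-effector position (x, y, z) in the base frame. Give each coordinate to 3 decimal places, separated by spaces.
after link 1: o_1 = (-2.8284, 2.8284, 3.0000)
after link 2: o_2 = (0.0000, 5.6569, 3.0000)

0.000 5.657 3.000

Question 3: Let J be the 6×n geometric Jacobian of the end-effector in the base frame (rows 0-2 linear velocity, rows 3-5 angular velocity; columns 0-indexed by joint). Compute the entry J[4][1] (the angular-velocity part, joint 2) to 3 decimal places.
0.707

axis z_1 = (0.7071,0.7071,0.0000); lever o_n−o_1 = (2.8284,2.8284,0.0000)
cross product → J_v[:, 1] = (0.0000,-0.0000,-0.0000)
J_ω[:, 1] = z_1
entry J[4][1] = 0.7071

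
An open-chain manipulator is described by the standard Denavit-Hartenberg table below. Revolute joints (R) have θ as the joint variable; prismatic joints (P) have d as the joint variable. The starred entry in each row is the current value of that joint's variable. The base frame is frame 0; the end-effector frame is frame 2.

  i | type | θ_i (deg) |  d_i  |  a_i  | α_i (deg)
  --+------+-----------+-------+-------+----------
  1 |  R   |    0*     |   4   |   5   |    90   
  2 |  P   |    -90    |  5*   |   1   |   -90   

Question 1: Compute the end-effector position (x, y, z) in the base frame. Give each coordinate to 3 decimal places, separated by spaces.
5.000 -5.000 3.000

after link 1: o_1 = (5.0000, 0.0000, 4.0000)
after link 2: o_2 = (5.0000, -5.0000, 3.0000)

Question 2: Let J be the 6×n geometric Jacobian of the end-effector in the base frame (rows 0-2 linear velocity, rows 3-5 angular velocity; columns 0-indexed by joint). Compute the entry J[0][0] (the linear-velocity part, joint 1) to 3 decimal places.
5.000

axis z_0 = ẑ; lever o_n−o_0 = (5.0000,-5.0000,3.0000)
cross product → J_v[:, 0] = (5.0000,5.0000,-0.0000)
J_ω[:, 0] = z_0
entry J[0][0] = 5.0000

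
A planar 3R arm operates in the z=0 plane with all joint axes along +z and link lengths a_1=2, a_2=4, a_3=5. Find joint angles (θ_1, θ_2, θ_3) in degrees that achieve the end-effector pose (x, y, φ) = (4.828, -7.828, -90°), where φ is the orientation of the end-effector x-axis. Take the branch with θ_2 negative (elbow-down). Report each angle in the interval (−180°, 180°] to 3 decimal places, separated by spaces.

wrist centre = target − a_3·(cos φ, sin φ) = (4.8280, -2.8280)
cos θ_2 = (31.3072−2²−4²)/(2·2·4) = 0.7067; θ_2 = -45.0331° (elbow-down)
β = atan2(-2.8280,4.8280) = -30.3596°; ψ = atan2(-2.8301,4.8268) = -30.3841°
θ_1 = β − ψ = 0.0245°
θ_3 = φ − θ_1 − θ_2 = -44.9914° (wrapped to (-180°,180°])

0.024 -45.033 -44.991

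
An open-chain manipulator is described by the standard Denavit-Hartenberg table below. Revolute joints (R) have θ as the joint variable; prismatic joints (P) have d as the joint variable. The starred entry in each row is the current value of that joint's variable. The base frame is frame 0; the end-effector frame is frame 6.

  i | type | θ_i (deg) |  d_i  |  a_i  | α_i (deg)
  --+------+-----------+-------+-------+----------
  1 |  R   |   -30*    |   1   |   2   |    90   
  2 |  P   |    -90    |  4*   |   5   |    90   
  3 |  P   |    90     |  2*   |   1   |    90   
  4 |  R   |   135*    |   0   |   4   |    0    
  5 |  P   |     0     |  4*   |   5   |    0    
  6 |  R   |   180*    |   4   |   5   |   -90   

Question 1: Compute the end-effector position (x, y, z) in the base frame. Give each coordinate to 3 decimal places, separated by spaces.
-3.535 -0.466 -12.000

after link 1: o_1 = (1.7321, -1.0000, 1.0000)
after link 2: o_2 = (-0.2679, -4.4641, -4.0000)
after link 3: o_3 = (-2.5000, -4.3301, -4.0000)
after link 4: o_4 = (-3.5353, -0.4664, -4.0000)
after link 5: o_5 = (-4.8294, 4.3632, -8.0000)
after link 6: o_6 = (-3.5353, -0.4664, -12.0000)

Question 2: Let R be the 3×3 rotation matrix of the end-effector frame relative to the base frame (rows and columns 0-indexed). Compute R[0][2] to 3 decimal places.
End-effector z-axis (col 2 of R) = (-0.9659,-0.2588,-0.0000)
R[0][2] = -0.9659

-0.966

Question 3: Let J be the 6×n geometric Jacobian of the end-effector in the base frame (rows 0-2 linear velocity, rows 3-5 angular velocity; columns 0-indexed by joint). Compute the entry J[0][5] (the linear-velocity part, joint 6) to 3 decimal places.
-4.830

axis z_5 = (0.0000,0.0000,-1.0000); lever o_n−o_5 = (1.2941,-4.8296,-4.0000)
cross product → J_v[:, 5] = (-4.8296,-1.2941,-0.0000)
J_ω[:, 5] = z_5
entry J[0][5] = -4.8296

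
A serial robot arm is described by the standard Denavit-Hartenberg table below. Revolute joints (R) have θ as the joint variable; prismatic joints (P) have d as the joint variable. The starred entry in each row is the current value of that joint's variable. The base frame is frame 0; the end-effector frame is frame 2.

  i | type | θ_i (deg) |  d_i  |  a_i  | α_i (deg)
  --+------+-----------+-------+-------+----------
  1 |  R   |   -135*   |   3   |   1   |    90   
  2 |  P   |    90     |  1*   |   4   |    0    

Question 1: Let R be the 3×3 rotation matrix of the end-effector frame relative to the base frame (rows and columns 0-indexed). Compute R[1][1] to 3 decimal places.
0.707

End-effector y-axis (col 1 of R) = (0.7071,0.7071,0.0000)
R[1][1] = 0.7071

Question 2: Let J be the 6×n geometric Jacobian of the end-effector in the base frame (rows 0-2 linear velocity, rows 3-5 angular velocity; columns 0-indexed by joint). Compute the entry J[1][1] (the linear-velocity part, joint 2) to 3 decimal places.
prismatic axis z_1 = (-0.7071,0.7071,0.0000)
J_v[:, 1] = z_1; J_ω[:, 1] = (0,0,0)
entry J[1][1] = 0.7071

0.707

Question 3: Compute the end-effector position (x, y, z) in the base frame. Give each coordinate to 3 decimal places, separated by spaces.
after link 1: o_1 = (-0.7071, -0.7071, 3.0000)
after link 2: o_2 = (-1.4142, -0.0000, 7.0000)

-1.414 -0.000 7.000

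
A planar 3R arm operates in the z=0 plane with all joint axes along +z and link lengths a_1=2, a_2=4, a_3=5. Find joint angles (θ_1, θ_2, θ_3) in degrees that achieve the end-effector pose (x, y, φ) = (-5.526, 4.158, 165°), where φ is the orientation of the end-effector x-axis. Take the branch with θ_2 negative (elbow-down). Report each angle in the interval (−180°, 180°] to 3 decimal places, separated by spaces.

wrist centre = target − a_3·(cos φ, sin φ) = (-0.6964, 2.8639)
cos θ_2 = (8.6869−2²−4²)/(2·2·4) = -0.7071; θ_2 = -134.9970° (elbow-down)
β = atan2(2.8639,-0.6964) = 103.6665°; ψ = atan2(-2.8286,-0.8283) = -106.3214°
θ_1 = β − ψ = 209.9879°
θ_3 = φ − θ_1 − θ_2 = 90.0091° (wrapped to (-180°,180°])

-150.012 -134.997 90.009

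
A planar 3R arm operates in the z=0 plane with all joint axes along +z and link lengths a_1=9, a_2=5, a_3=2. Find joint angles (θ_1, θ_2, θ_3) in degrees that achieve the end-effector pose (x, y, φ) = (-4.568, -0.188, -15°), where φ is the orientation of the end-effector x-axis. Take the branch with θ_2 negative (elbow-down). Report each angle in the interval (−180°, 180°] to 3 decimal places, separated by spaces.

-150.001 -135.003 -89.996

wrist centre = target − a_3·(cos φ, sin φ) = (-6.4999, 0.3296)
cos θ_2 = (42.3567−9²−5²)/(2·9·5) = -0.7071; θ_2 = -135.0033° (elbow-down)
β = atan2(0.3296,-6.4999) = 177.0967°; ψ = atan2(-3.5353,5.4643) = -32.9025°
θ_1 = β − ψ = 209.9993°
θ_3 = φ − θ_1 − θ_2 = -89.9960° (wrapped to (-180°,180°])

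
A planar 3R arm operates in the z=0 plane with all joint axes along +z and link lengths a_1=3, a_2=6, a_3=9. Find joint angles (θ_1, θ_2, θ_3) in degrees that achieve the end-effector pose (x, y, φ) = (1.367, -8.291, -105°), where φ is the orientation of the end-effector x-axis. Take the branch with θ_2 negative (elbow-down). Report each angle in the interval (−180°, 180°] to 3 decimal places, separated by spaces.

132.409 -149.994 -87.415

wrist centre = target − a_3·(cos φ, sin φ) = (3.6964, 0.4023)
cos θ_2 = (13.8250−3²−6²)/(2·3·6) = -0.8660; θ_2 = -149.9938° (elbow-down)
β = atan2(0.4023,3.6964) = 6.2119°; ψ = atan2(-3.0006,-2.1958) = -126.1969°
θ_1 = β − ψ = 132.4088°
θ_3 = φ − θ_1 − θ_2 = -87.4150° (wrapped to (-180°,180°])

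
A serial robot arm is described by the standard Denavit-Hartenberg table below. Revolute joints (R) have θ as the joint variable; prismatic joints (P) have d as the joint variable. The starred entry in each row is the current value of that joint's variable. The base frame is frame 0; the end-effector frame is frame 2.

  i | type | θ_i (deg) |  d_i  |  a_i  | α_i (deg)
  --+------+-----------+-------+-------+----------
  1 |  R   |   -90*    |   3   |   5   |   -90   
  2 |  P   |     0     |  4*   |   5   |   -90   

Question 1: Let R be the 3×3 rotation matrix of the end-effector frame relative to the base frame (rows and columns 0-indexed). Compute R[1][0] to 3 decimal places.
-1.000

End-effector x-axis (col 0 of R) = (0.0000,-1.0000,0.0000)
R[1][0] = -1.0000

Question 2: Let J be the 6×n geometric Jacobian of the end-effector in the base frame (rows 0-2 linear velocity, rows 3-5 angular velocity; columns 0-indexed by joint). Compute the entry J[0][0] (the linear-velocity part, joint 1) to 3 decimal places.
10.000

axis z_0 = ẑ; lever o_n−o_0 = (4.0000,-10.0000,3.0000)
cross product → J_v[:, 0] = (10.0000,4.0000,-0.0000)
J_ω[:, 0] = z_0
entry J[0][0] = 10.0000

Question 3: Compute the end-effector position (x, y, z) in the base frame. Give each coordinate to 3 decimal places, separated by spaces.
after link 1: o_1 = (0.0000, -5.0000, 3.0000)
after link 2: o_2 = (4.0000, -10.0000, 3.0000)

4.000 -10.000 3.000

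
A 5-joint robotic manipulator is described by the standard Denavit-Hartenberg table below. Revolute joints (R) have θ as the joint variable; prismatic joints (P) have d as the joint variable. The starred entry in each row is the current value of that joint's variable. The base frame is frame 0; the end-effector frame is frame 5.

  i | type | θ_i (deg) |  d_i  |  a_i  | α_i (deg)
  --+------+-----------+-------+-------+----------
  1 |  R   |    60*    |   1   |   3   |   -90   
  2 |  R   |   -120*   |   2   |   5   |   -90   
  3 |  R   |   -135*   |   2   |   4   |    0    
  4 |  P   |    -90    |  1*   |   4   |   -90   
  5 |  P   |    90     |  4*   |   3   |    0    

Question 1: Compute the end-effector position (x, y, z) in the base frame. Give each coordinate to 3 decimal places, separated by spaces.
after link 1: o_1 = (1.5000, 2.5981, 1.0000)
after link 2: o_2 = (-1.4821, 1.4330, 5.3301)
after link 3: o_3 = (-2.3584, 5.5720, 3.8806)
after link 4: o_4 = (1.2312, 6.1325, 1.9311)
after link 5: o_5 = (-1.8102, 6.5215, -2.0183)

-1.810 6.521 -2.018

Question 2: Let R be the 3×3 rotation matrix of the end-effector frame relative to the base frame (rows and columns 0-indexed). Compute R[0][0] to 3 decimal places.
End-effector x-axis (col 0 of R) = (-0.4330,-0.7500,-0.5000)
R[0][0] = -0.4330

-0.433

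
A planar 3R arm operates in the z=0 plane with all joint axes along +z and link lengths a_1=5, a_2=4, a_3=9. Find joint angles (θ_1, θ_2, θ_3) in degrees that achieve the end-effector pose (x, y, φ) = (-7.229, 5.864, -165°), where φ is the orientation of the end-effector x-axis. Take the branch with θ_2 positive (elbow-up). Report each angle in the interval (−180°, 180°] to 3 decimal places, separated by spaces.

wrist centre = target − a_3·(cos φ, sin φ) = (1.4643, 8.1934)
cos θ_2 = (69.2756−5²−4²)/(2·5·4) = 0.7069; θ_2 = 45.0176° (elbow-up)
β = atan2(8.1934,1.4643) = 79.8670°; ψ = atan2(2.8293,7.8276) = 19.8725°
θ_1 = β − ψ = 59.9945°
θ_3 = φ − θ_1 − θ_2 = 89.9880° (wrapped to (-180°,180°])

59.994 45.018 89.988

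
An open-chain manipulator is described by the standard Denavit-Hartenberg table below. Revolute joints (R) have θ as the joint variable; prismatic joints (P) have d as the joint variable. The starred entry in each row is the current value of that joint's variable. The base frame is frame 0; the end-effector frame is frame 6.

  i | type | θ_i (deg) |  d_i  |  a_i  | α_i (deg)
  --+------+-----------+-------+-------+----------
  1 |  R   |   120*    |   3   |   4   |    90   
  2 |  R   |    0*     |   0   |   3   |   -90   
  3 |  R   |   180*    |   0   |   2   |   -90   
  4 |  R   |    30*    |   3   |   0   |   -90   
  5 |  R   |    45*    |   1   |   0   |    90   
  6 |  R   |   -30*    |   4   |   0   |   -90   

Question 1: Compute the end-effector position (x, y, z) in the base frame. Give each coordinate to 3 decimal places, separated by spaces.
after link 1: o_1 = (-2.0000, 3.4641, 3.0000)
after link 2: o_2 = (-3.5000, 6.0622, 3.0000)
after link 3: o_3 = (-2.5000, 4.3301, 3.0000)
after link 4: o_4 = (0.0981, 5.8301, 3.0000)
after link 5: o_5 = (-0.1519, 6.2631, 2.1340)
after link 6: o_6 = (3.5223, 5.5560, 0.7198)

3.522 5.556 0.720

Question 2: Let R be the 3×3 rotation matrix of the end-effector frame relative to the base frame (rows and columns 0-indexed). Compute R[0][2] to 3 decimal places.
-0.370

End-effector z-axis (col 2 of R) = (-0.3696,-0.0669,-0.9268)
R[0][2] = -0.3696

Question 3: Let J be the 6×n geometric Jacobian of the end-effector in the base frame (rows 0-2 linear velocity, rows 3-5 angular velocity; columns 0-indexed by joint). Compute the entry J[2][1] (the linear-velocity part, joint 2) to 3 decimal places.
-0.949

axis z_1 = (0.8660,0.5000,0.0000); lever o_n−o_1 = (5.5223,2.0919,-2.2802)
cross product → J_v[:, 1] = (-1.1401,1.9747,-0.9495)
J_ω[:, 1] = z_1
entry J[2][1] = -0.9495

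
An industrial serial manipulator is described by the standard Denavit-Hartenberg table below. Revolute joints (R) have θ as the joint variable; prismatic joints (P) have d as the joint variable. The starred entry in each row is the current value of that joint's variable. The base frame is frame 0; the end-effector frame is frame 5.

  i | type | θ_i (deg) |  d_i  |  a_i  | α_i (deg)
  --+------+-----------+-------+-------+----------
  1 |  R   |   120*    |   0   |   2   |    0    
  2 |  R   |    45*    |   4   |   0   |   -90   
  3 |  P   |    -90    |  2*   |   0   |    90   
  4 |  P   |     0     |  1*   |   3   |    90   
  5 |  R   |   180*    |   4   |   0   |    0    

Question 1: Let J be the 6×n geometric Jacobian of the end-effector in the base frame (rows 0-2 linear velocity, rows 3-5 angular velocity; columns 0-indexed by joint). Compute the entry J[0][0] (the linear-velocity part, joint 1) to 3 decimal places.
axis z_0 = ẑ; lever o_n−o_0 = (0.4836,3.4051,7.0000)
cross product → J_v[:, 0] = (-3.4051,0.4836,0.0000)
J_ω[:, 0] = z_0
entry J[0][0] = -3.4051

-3.405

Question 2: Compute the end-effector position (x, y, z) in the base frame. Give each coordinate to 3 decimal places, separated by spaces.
after link 1: o_1 = (-1.0000, 1.7321, 0.0000)
after link 2: o_2 = (-1.0000, 1.7321, 4.0000)
after link 3: o_3 = (-1.5176, -0.1998, 4.0000)
after link 4: o_4 = (-0.5517, -0.4586, 7.0000)
after link 5: o_5 = (0.4836, 3.4051, 7.0000)

0.484 3.405 7.000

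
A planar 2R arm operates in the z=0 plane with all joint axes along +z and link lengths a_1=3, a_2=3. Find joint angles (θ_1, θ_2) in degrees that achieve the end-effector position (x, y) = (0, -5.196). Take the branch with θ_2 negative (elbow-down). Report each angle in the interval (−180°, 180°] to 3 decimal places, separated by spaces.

cos θ_2 = (26.9984−3²−3²)/(2·3·3) = 0.4999; θ_2 = -60.0058° (elbow-down)
β = atan2(-5.1960,0.0000) = -90.0000°; ψ = atan2(-2.5982,4.4997) = -30.0029°
θ_1 = β − ψ = -59.9971°

-59.997 -60.006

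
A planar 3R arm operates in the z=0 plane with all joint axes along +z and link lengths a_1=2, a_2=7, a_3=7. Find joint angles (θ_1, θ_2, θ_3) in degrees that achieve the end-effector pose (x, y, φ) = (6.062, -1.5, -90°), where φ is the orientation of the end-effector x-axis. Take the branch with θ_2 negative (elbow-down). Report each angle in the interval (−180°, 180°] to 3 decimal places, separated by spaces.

90.005 -60.005 -120.000

wrist centre = target − a_3·(cos φ, sin φ) = (6.0620, 5.5000)
cos θ_2 = (66.9978−2²−7²)/(2·2·7) = 0.4999; θ_2 = -60.0051° (elbow-down)
β = atan2(5.5000,6.0620) = 42.2172°; ψ = atan2(-6.0625,5.4995) = -47.7879°
θ_1 = β − ψ = 90.0051°
θ_3 = φ − θ_1 − θ_2 = -120.0000° (wrapped to (-180°,180°])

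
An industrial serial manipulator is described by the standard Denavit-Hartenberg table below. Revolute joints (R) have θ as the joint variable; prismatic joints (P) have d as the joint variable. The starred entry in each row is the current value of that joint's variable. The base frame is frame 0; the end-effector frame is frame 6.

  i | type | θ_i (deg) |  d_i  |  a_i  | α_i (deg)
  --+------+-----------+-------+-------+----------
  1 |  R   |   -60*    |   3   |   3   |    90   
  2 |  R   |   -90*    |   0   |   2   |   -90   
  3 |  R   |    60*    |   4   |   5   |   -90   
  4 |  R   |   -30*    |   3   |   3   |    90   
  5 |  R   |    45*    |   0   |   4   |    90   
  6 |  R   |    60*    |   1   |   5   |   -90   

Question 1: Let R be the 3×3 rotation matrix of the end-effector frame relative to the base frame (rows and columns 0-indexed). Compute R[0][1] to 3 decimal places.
End-effector y-axis (col 1 of R) = (-0.3299,0.2178,0.9186)
R[0][1] = -0.3299

-0.330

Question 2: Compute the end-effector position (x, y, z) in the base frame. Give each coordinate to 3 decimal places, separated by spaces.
after link 1: o_1 = (1.5000, -2.5981, 3.0000)
after link 2: o_2 = (1.5000, -2.5981, 1.0000)
after link 3: o_3 = (7.2500, -3.8971, -1.5000)
after link 4: o_4 = (11.2476, -3.3212, -0.2010)
after link 5: o_5 = (15.0166, -2.7781, 1.0238)
after link 6: o_6 = (17.9532, -6.8416, 1.9532)

17.953 -6.842 1.953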